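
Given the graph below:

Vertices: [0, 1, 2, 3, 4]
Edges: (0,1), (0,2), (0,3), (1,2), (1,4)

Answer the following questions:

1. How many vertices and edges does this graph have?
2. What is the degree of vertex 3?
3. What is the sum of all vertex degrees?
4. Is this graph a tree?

Count: 5 vertices, 5 edges.
Vertex 3 has neighbors [0], degree = 1.
Handshaking lemma: 2 * 5 = 10.
A tree on 5 vertices has 4 edges. This graph has 5 edges (1 extra). Not a tree.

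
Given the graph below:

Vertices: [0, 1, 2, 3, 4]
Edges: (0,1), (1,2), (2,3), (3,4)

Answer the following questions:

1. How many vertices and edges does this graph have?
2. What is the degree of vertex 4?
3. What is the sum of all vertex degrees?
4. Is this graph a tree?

Count: 5 vertices, 4 edges.
Vertex 4 has neighbors [3], degree = 1.
Handshaking lemma: 2 * 4 = 8.
A graph is a tree iff it is connected and has exactly n-1 edges. This graph is connected (all 5 vertices in one component) and has 5-1 = 4 edges. It is a tree.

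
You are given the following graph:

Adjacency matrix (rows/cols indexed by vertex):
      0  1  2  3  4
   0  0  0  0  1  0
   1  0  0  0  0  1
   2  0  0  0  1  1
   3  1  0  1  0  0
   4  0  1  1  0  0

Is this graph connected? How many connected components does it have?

Checking connectivity: the graph has 1 connected component(s).
All vertices are reachable from each other. The graph IS connected.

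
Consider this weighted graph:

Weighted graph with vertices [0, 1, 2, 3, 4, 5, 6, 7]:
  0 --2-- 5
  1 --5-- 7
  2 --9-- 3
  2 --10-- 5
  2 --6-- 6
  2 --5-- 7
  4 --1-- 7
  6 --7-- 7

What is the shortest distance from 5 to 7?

Using Dijkstra's algorithm from vertex 5:
Shortest path: 5 -> 2 -> 7
Total weight: 10 + 5 = 15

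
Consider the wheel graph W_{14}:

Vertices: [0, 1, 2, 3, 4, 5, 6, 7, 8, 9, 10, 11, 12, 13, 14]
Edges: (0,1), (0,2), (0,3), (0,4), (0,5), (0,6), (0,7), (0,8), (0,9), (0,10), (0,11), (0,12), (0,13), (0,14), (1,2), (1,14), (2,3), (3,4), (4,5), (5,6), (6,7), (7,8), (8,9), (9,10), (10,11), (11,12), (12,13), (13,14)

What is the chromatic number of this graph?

W_{14} = C_{14} plus a hub adjacent to every cycle vertex.
The outer cycle needs 2 colors (even cycle); the hub is adjacent to all of them so needs a fresh color.
Chromatic number = 2 + 1 = 3.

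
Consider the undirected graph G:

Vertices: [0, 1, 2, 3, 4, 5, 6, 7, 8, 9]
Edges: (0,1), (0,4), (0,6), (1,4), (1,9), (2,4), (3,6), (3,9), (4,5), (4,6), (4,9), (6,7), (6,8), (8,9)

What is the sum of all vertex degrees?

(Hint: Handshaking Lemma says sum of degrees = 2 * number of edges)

Count edges: 14 edges.
By Handshaking Lemma: sum of degrees = 2 * 14 = 28.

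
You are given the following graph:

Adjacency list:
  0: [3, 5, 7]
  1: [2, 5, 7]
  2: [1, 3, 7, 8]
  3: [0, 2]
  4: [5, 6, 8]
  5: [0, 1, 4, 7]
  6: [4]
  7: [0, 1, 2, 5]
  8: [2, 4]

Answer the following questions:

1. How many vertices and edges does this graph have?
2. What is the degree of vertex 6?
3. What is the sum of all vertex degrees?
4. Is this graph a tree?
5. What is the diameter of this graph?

Count: 9 vertices, 13 edges.
Vertex 6 has neighbors [4], degree = 1.
Handshaking lemma: 2 * 13 = 26.
A tree on 9 vertices has 8 edges. This graph has 13 edges (5 extra). Not a tree.
Diameter (longest shortest path) = 4.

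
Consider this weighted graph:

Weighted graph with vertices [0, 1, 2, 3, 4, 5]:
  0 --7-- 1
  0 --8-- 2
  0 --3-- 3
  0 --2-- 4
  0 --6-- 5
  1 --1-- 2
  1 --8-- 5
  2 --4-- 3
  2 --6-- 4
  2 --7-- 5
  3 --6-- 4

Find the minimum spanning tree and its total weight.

Applying Kruskal's algorithm (sort edges by weight, add if no cycle):
  Add (1,2) w=1
  Add (0,4) w=2
  Add (0,3) w=3
  Add (2,3) w=4
  Add (0,5) w=6
  Skip (2,4) w=6 (creates cycle)
  Skip (3,4) w=6 (creates cycle)
  Skip (0,1) w=7 (creates cycle)
  Skip (2,5) w=7 (creates cycle)
  Skip (0,2) w=8 (creates cycle)
  Skip (1,5) w=8 (creates cycle)
MST weight = 16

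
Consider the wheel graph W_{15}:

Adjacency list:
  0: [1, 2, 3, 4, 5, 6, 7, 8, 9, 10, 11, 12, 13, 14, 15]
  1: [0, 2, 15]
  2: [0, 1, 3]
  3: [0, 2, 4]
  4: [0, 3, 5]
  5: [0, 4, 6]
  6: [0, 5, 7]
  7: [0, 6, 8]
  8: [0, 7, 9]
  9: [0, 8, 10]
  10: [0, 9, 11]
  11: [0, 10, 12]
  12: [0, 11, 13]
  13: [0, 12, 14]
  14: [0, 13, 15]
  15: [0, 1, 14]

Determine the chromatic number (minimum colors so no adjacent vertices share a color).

W_{15} = C_{15} plus a hub adjacent to every cycle vertex.
The outer cycle needs 3 colors (odd cycle); the hub is adjacent to all of them so needs a fresh color.
Chromatic number = 3 + 1 = 4.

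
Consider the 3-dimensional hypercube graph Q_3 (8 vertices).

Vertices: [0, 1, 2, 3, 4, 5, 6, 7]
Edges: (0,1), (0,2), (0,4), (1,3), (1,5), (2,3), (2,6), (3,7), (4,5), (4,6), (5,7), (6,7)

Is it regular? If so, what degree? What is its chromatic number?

In Q_3, every vertex has exactly 3 neighbors (flip one of 3 bits), so it is 3-regular.
Q_3 is bipartite (partition by bit-parity), so chromatic number = 2.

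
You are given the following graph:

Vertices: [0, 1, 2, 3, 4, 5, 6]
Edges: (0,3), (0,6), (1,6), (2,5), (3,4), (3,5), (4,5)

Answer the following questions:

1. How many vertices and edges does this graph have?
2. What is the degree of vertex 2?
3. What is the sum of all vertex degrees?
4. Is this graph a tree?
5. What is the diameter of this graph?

Count: 7 vertices, 7 edges.
Vertex 2 has neighbors [5], degree = 1.
Handshaking lemma: 2 * 7 = 14.
A tree on 7 vertices has 6 edges. This graph has 7 edges (1 extra). Not a tree.
Diameter (longest shortest path) = 5.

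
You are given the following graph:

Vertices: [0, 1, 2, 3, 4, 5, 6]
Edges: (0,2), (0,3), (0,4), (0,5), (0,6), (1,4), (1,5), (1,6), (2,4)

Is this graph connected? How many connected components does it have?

Checking connectivity: the graph has 1 connected component(s).
All vertices are reachable from each other. The graph IS connected.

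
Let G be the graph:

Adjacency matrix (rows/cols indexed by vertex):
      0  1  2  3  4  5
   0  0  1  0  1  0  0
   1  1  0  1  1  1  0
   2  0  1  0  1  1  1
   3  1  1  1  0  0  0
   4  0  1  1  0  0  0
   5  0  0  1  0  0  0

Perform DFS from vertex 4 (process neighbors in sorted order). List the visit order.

DFS from vertex 4 (neighbors processed in ascending order):
Visit order: 4, 1, 0, 3, 2, 5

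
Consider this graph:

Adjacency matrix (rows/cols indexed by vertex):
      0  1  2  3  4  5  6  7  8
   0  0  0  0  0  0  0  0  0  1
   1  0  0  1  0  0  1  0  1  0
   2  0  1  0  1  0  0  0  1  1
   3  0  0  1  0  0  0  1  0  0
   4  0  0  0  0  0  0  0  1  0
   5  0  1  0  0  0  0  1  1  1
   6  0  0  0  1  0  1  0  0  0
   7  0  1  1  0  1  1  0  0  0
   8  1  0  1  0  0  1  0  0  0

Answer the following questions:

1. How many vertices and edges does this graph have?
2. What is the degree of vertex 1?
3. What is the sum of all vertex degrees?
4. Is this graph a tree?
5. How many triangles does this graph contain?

Count: 9 vertices, 12 edges.
Vertex 1 has neighbors [2, 5, 7], degree = 3.
Handshaking lemma: 2 * 12 = 24.
A tree on 9 vertices has 8 edges. This graph has 12 edges (4 extra). Not a tree.
Number of triangles = 2.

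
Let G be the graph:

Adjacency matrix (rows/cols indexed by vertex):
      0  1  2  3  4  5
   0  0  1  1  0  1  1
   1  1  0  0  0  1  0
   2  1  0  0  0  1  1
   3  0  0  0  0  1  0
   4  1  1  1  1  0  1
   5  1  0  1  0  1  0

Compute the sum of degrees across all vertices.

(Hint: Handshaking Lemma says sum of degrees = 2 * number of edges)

Count edges: 9 edges.
By Handshaking Lemma: sum of degrees = 2 * 9 = 18.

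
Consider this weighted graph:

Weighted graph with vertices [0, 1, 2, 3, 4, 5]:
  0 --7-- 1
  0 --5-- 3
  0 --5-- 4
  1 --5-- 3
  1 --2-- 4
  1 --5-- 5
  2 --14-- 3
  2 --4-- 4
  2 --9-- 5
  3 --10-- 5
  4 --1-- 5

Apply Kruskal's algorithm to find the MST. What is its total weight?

Applying Kruskal's algorithm (sort edges by weight, add if no cycle):
  Add (4,5) w=1
  Add (1,4) w=2
  Add (2,4) w=4
  Add (0,3) w=5
  Add (0,4) w=5
  Skip (1,3) w=5 (creates cycle)
  Skip (1,5) w=5 (creates cycle)
  Skip (0,1) w=7 (creates cycle)
  Skip (2,5) w=9 (creates cycle)
  Skip (3,5) w=10 (creates cycle)
  Skip (2,3) w=14 (creates cycle)
MST weight = 17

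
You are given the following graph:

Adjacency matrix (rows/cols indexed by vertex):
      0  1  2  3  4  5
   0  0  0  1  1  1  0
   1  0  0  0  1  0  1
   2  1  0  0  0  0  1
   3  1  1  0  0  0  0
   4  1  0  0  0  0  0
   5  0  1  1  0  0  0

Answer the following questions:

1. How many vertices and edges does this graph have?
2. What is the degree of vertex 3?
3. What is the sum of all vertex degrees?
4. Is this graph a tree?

Count: 6 vertices, 6 edges.
Vertex 3 has neighbors [0, 1], degree = 2.
Handshaking lemma: 2 * 6 = 12.
A tree on 6 vertices has 5 edges. This graph has 6 edges (1 extra). Not a tree.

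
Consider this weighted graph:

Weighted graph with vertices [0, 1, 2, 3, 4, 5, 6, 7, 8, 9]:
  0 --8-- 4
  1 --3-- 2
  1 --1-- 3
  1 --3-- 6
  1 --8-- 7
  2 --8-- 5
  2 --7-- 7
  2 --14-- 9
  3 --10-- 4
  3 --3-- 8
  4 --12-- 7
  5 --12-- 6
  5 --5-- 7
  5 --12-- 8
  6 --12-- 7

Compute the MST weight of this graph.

Applying Kruskal's algorithm (sort edges by weight, add if no cycle):
  Add (1,3) w=1
  Add (1,6) w=3
  Add (1,2) w=3
  Add (3,8) w=3
  Add (5,7) w=5
  Add (2,7) w=7
  Add (0,4) w=8
  Skip (1,7) w=8 (creates cycle)
  Skip (2,5) w=8 (creates cycle)
  Add (3,4) w=10
  Skip (4,7) w=12 (creates cycle)
  Skip (5,8) w=12 (creates cycle)
  Skip (5,6) w=12 (creates cycle)
  Skip (6,7) w=12 (creates cycle)
  Add (2,9) w=14
MST weight = 54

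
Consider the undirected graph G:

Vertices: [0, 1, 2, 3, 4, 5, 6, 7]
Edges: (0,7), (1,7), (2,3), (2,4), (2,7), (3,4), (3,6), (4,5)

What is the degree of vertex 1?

Vertex 1 has neighbors [7], so deg(1) = 1.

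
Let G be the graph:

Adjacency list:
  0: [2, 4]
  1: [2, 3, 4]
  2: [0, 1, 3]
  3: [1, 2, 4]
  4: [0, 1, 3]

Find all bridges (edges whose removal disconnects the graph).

No bridges found. The graph is 2-edge-connected (no single edge removal disconnects it).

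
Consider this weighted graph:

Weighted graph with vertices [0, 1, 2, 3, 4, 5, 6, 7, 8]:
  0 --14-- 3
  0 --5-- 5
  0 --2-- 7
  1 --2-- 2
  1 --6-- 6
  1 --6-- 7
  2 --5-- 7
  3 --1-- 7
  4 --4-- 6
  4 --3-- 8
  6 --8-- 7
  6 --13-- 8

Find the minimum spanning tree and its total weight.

Applying Kruskal's algorithm (sort edges by weight, add if no cycle):
  Add (3,7) w=1
  Add (0,7) w=2
  Add (1,2) w=2
  Add (4,8) w=3
  Add (4,6) w=4
  Add (0,5) w=5
  Add (2,7) w=5
  Skip (1,7) w=6 (creates cycle)
  Add (1,6) w=6
  Skip (6,7) w=8 (creates cycle)
  Skip (6,8) w=13 (creates cycle)
  Skip (0,3) w=14 (creates cycle)
MST weight = 28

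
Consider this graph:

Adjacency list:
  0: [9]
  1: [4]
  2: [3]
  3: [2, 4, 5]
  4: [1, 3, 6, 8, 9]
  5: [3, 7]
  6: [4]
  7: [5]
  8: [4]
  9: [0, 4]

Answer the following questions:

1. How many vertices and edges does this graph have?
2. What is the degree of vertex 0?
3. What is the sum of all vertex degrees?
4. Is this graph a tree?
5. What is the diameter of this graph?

Count: 10 vertices, 9 edges.
Vertex 0 has neighbors [9], degree = 1.
Handshaking lemma: 2 * 9 = 18.
A graph is a tree iff it is connected and has exactly n-1 edges. This graph is connected (all 10 vertices in one component) and has 10-1 = 9 edges. It is a tree.
Diameter (longest shortest path) = 5.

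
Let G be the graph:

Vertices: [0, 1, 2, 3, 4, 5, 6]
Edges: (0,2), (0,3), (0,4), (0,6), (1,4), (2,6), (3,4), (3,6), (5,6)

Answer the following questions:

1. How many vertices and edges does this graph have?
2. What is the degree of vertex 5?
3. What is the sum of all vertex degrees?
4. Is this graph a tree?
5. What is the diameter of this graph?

Count: 7 vertices, 9 edges.
Vertex 5 has neighbors [6], degree = 1.
Handshaking lemma: 2 * 9 = 18.
A tree on 7 vertices has 6 edges. This graph has 9 edges (3 extra). Not a tree.
Diameter (longest shortest path) = 4.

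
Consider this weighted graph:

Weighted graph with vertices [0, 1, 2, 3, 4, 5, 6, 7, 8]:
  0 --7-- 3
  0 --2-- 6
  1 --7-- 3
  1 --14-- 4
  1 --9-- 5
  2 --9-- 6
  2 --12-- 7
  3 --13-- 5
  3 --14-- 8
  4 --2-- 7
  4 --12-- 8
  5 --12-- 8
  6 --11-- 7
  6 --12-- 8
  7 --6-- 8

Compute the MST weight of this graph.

Applying Kruskal's algorithm (sort edges by weight, add if no cycle):
  Add (0,6) w=2
  Add (4,7) w=2
  Add (7,8) w=6
  Add (0,3) w=7
  Add (1,3) w=7
  Add (1,5) w=9
  Add (2,6) w=9
  Add (6,7) w=11
  Skip (2,7) w=12 (creates cycle)
  Skip (4,8) w=12 (creates cycle)
  Skip (5,8) w=12 (creates cycle)
  Skip (6,8) w=12 (creates cycle)
  Skip (3,5) w=13 (creates cycle)
  Skip (1,4) w=14 (creates cycle)
  Skip (3,8) w=14 (creates cycle)
MST weight = 53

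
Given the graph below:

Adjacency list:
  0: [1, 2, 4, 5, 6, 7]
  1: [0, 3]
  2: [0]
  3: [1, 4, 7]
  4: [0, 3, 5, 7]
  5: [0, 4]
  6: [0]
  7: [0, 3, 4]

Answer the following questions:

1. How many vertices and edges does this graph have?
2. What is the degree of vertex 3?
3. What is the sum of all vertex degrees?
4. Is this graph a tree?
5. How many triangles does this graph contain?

Count: 8 vertices, 11 edges.
Vertex 3 has neighbors [1, 4, 7], degree = 3.
Handshaking lemma: 2 * 11 = 22.
A tree on 8 vertices has 7 edges. This graph has 11 edges (4 extra). Not a tree.
Number of triangles = 3.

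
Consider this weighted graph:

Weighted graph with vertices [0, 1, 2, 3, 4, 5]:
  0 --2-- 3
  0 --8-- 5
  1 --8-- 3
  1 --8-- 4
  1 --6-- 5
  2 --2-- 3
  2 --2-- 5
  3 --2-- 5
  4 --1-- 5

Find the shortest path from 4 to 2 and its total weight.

Using Dijkstra's algorithm from vertex 4:
Shortest path: 4 -> 5 -> 2
Total weight: 1 + 2 = 3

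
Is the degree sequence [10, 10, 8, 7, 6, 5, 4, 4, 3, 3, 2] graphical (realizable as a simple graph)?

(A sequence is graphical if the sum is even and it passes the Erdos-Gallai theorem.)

Sum of degrees = 62. Sum is even and passes Erdos-Gallai. The sequence IS graphical.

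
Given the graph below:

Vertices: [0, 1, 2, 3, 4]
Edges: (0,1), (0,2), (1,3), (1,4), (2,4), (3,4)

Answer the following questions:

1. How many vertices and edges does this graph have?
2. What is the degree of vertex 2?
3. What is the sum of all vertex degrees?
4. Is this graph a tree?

Count: 5 vertices, 6 edges.
Vertex 2 has neighbors [0, 4], degree = 2.
Handshaking lemma: 2 * 6 = 12.
A tree on 5 vertices has 4 edges. This graph has 6 edges (2 extra). Not a tree.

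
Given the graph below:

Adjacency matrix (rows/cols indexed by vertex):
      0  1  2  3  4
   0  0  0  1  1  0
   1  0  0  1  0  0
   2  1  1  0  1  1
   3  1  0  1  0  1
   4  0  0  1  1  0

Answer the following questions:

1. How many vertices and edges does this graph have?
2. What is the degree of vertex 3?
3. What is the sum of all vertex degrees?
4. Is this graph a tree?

Count: 5 vertices, 6 edges.
Vertex 3 has neighbors [0, 2, 4], degree = 3.
Handshaking lemma: 2 * 6 = 12.
A tree on 5 vertices has 4 edges. This graph has 6 edges (2 extra). Not a tree.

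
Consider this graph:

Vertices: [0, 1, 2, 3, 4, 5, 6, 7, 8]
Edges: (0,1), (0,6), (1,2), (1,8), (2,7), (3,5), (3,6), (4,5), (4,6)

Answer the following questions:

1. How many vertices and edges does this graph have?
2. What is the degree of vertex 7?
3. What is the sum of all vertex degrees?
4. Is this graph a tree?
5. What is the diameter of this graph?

Count: 9 vertices, 9 edges.
Vertex 7 has neighbors [2], degree = 1.
Handshaking lemma: 2 * 9 = 18.
A tree on 9 vertices has 8 edges. This graph has 9 edges (1 extra). Not a tree.
Diameter (longest shortest path) = 6.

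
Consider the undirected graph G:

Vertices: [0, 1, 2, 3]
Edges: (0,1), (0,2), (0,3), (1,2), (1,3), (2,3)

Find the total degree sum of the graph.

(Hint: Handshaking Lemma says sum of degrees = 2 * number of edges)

Count edges: 6 edges.
By Handshaking Lemma: sum of degrees = 2 * 6 = 12.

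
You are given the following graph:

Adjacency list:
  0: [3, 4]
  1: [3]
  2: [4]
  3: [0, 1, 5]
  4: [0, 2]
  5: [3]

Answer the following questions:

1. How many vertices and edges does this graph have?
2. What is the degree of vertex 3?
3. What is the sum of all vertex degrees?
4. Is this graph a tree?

Count: 6 vertices, 5 edges.
Vertex 3 has neighbors [0, 1, 5], degree = 3.
Handshaking lemma: 2 * 5 = 10.
A graph is a tree iff it is connected and has exactly n-1 edges. This graph is connected (all 6 vertices in one component) and has 6-1 = 5 edges. It is a tree.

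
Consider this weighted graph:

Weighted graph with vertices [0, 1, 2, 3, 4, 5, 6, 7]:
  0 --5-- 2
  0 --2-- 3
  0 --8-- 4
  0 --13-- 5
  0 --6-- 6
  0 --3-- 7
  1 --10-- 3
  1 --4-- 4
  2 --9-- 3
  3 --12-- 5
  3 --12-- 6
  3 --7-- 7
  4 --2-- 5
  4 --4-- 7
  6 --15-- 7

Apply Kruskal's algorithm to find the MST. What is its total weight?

Applying Kruskal's algorithm (sort edges by weight, add if no cycle):
  Add (0,3) w=2
  Add (4,5) w=2
  Add (0,7) w=3
  Add (1,4) w=4
  Add (4,7) w=4
  Add (0,2) w=5
  Add (0,6) w=6
  Skip (3,7) w=7 (creates cycle)
  Skip (0,4) w=8 (creates cycle)
  Skip (2,3) w=9 (creates cycle)
  Skip (1,3) w=10 (creates cycle)
  Skip (3,6) w=12 (creates cycle)
  Skip (3,5) w=12 (creates cycle)
  Skip (0,5) w=13 (creates cycle)
  Skip (6,7) w=15 (creates cycle)
MST weight = 26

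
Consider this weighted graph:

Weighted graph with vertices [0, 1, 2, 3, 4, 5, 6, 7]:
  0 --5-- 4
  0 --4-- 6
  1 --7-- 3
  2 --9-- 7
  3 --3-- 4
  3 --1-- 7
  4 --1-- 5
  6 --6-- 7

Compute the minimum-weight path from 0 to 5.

Using Dijkstra's algorithm from vertex 0:
Shortest path: 0 -> 4 -> 5
Total weight: 5 + 1 = 6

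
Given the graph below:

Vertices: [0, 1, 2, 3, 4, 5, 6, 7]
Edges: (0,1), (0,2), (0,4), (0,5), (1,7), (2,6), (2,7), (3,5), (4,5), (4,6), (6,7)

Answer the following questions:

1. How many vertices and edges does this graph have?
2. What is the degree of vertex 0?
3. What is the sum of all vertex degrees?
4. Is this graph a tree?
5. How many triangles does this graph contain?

Count: 8 vertices, 11 edges.
Vertex 0 has neighbors [1, 2, 4, 5], degree = 4.
Handshaking lemma: 2 * 11 = 22.
A tree on 8 vertices has 7 edges. This graph has 11 edges (4 extra). Not a tree.
Number of triangles = 2.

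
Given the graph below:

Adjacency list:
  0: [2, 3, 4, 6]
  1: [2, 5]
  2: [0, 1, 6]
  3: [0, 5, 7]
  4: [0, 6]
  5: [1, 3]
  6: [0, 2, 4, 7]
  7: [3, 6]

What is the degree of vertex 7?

Vertex 7 has neighbors [3, 6], so deg(7) = 2.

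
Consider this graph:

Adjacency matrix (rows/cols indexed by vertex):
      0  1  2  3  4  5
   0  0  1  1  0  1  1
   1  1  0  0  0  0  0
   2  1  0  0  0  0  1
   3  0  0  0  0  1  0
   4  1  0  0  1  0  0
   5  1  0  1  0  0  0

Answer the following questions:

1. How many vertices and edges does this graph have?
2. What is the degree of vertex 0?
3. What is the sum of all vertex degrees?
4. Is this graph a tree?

Count: 6 vertices, 6 edges.
Vertex 0 has neighbors [1, 2, 4, 5], degree = 4.
Handshaking lemma: 2 * 6 = 12.
A tree on 6 vertices has 5 edges. This graph has 6 edges (1 extra). Not a tree.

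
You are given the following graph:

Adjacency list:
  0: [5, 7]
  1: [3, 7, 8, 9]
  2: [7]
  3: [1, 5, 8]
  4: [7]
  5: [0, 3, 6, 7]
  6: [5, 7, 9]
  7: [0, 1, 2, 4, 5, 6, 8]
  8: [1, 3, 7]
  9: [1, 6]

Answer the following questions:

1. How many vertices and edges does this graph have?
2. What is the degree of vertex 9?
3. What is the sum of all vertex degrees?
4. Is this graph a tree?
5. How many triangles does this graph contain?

Count: 10 vertices, 15 edges.
Vertex 9 has neighbors [1, 6], degree = 2.
Handshaking lemma: 2 * 15 = 30.
A tree on 10 vertices has 9 edges. This graph has 15 edges (6 extra). Not a tree.
Number of triangles = 4.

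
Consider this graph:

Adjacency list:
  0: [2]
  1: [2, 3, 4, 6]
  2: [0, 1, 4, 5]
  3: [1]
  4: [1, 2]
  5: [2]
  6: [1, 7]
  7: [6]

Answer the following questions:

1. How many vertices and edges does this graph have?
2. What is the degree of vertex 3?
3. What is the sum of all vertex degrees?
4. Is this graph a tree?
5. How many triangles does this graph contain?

Count: 8 vertices, 8 edges.
Vertex 3 has neighbors [1], degree = 1.
Handshaking lemma: 2 * 8 = 16.
A tree on 8 vertices has 7 edges. This graph has 8 edges (1 extra). Not a tree.
Number of triangles = 1.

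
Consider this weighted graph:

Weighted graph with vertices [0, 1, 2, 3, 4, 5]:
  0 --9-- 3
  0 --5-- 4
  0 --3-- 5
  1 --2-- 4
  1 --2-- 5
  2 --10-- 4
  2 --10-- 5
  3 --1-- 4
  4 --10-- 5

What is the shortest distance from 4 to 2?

Using Dijkstra's algorithm from vertex 4:
Shortest path: 4 -> 2
Total weight: 10 = 10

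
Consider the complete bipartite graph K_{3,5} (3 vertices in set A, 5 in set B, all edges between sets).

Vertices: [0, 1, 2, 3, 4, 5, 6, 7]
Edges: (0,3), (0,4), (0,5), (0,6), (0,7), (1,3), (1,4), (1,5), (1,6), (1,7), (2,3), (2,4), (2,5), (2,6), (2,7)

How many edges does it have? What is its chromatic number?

K_{3,5} has 3 * 5 = 15 edges.
Bipartite graphs have chromatic number 2 (color each partition differently).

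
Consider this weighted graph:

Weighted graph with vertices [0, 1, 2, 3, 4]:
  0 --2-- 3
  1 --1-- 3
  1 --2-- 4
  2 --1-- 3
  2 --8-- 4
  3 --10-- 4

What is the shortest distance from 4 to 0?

Using Dijkstra's algorithm from vertex 4:
Shortest path: 4 -> 1 -> 3 -> 0
Total weight: 2 + 1 + 2 = 5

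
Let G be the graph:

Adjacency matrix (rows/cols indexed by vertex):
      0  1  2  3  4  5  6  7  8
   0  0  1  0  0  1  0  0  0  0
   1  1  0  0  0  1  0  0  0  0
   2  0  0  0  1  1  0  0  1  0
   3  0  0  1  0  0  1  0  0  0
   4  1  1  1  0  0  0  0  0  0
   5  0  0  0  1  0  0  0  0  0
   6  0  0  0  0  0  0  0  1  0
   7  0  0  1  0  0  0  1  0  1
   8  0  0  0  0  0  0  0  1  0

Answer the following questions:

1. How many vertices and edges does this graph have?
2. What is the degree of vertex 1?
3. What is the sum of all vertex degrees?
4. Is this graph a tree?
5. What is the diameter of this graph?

Count: 9 vertices, 9 edges.
Vertex 1 has neighbors [0, 4], degree = 2.
Handshaking lemma: 2 * 9 = 18.
A tree on 9 vertices has 8 edges. This graph has 9 edges (1 extra). Not a tree.
Diameter (longest shortest path) = 4.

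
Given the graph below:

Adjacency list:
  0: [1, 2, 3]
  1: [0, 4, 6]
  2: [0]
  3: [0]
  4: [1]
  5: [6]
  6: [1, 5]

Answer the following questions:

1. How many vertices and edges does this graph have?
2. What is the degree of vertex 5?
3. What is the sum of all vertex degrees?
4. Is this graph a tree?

Count: 7 vertices, 6 edges.
Vertex 5 has neighbors [6], degree = 1.
Handshaking lemma: 2 * 6 = 12.
A graph is a tree iff it is connected and has exactly n-1 edges. This graph is connected (all 7 vertices in one component) and has 7-1 = 6 edges. It is a tree.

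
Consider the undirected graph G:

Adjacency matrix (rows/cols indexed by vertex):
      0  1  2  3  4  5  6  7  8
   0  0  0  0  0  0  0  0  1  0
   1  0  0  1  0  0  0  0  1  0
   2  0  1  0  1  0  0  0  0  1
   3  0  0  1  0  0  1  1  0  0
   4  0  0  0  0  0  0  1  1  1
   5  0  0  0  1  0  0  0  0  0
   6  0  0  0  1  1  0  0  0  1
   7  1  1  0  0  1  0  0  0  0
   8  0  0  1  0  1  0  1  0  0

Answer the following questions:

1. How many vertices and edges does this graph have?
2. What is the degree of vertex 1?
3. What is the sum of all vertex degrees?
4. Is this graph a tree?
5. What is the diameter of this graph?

Count: 9 vertices, 11 edges.
Vertex 1 has neighbors [2, 7], degree = 2.
Handshaking lemma: 2 * 11 = 22.
A tree on 9 vertices has 8 edges. This graph has 11 edges (3 extra). Not a tree.
Diameter (longest shortest path) = 5.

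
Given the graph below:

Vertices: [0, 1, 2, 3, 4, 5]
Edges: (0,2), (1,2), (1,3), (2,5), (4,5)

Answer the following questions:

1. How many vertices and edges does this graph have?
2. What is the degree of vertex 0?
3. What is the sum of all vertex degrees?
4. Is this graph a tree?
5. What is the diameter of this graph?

Count: 6 vertices, 5 edges.
Vertex 0 has neighbors [2], degree = 1.
Handshaking lemma: 2 * 5 = 10.
A graph is a tree iff it is connected and has exactly n-1 edges. This graph is connected (all 6 vertices in one component) and has 6-1 = 5 edges. It is a tree.
Diameter (longest shortest path) = 4.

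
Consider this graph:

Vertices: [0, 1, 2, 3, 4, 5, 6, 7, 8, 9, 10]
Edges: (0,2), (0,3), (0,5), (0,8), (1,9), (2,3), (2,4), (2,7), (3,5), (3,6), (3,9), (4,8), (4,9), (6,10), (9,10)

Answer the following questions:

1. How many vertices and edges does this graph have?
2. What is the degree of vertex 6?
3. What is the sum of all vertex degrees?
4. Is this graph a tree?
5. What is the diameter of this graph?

Count: 11 vertices, 15 edges.
Vertex 6 has neighbors [3, 10], degree = 2.
Handshaking lemma: 2 * 15 = 30.
A tree on 11 vertices has 10 edges. This graph has 15 edges (5 extra). Not a tree.
Diameter (longest shortest path) = 4.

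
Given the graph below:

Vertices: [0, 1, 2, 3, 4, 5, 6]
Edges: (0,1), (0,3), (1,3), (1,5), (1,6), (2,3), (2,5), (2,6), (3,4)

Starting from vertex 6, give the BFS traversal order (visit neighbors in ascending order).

BFS from vertex 6 (neighbors processed in ascending order):
Visit order: 6, 1, 2, 0, 3, 5, 4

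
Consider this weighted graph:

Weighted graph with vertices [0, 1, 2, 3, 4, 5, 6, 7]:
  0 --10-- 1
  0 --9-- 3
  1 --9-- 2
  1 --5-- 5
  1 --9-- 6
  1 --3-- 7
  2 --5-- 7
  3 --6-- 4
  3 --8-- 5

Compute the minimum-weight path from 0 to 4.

Using Dijkstra's algorithm from vertex 0:
Shortest path: 0 -> 3 -> 4
Total weight: 9 + 6 = 15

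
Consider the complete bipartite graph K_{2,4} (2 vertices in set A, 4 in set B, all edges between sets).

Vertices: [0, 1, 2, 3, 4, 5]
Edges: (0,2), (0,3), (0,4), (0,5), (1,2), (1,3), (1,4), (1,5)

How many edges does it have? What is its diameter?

K_{2,4} has 2 * 4 = 8 edges.
Any vertex reaches any opposite-side vertex in 1 step; same-side vertices reach in 2 steps via any opposite-side vertex.
Diameter = 2.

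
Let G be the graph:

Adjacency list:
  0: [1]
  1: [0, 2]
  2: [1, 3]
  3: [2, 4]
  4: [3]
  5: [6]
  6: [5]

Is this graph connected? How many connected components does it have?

Checking connectivity: the graph has 2 connected component(s).
Components: [[0, 1, 2, 3, 4], [5, 6]]. The graph is NOT connected.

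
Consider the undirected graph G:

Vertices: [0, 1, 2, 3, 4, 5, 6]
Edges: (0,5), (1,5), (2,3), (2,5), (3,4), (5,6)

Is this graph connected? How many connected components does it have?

Checking connectivity: the graph has 1 connected component(s).
All vertices are reachable from each other. The graph IS connected.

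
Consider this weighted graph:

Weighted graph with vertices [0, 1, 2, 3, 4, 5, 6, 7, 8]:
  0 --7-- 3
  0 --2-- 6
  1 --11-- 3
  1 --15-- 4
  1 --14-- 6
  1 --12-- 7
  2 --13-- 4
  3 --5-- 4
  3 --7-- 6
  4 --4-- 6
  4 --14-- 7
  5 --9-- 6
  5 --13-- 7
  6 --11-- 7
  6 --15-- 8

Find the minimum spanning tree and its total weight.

Applying Kruskal's algorithm (sort edges by weight, add if no cycle):
  Add (0,6) w=2
  Add (4,6) w=4
  Add (3,4) w=5
  Skip (0,3) w=7 (creates cycle)
  Skip (3,6) w=7 (creates cycle)
  Add (5,6) w=9
  Add (1,3) w=11
  Add (6,7) w=11
  Skip (1,7) w=12 (creates cycle)
  Add (2,4) w=13
  Skip (5,7) w=13 (creates cycle)
  Skip (1,6) w=14 (creates cycle)
  Skip (4,7) w=14 (creates cycle)
  Skip (1,4) w=15 (creates cycle)
  Add (6,8) w=15
MST weight = 70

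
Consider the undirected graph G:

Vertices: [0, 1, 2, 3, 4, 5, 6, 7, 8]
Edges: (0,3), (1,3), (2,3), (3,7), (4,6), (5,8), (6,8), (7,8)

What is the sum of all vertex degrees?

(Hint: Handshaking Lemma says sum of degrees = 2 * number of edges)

Count edges: 8 edges.
By Handshaking Lemma: sum of degrees = 2 * 8 = 16.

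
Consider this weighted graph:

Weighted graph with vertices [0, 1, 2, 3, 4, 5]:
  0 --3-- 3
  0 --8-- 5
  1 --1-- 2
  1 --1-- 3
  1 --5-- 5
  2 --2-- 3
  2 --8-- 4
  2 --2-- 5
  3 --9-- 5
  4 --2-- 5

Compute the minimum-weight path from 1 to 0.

Using Dijkstra's algorithm from vertex 1:
Shortest path: 1 -> 3 -> 0
Total weight: 1 + 3 = 4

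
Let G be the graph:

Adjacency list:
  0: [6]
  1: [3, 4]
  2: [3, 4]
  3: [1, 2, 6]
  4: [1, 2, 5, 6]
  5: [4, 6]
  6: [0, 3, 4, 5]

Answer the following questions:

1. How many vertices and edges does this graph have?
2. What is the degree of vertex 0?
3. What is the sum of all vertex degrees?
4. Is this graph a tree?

Count: 7 vertices, 9 edges.
Vertex 0 has neighbors [6], degree = 1.
Handshaking lemma: 2 * 9 = 18.
A tree on 7 vertices has 6 edges. This graph has 9 edges (3 extra). Not a tree.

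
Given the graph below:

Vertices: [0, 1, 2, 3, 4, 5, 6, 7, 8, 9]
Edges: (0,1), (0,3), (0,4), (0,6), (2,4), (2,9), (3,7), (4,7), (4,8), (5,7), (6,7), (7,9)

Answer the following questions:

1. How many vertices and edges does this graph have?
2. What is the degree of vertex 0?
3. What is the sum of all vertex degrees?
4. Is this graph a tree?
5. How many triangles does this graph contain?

Count: 10 vertices, 12 edges.
Vertex 0 has neighbors [1, 3, 4, 6], degree = 4.
Handshaking lemma: 2 * 12 = 24.
A tree on 10 vertices has 9 edges. This graph has 12 edges (3 extra). Not a tree.
Number of triangles = 0.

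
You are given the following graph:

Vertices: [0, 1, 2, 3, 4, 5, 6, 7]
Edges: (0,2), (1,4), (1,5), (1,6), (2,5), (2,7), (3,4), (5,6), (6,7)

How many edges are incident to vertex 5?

Vertex 5 has neighbors [1, 2, 6], so deg(5) = 3.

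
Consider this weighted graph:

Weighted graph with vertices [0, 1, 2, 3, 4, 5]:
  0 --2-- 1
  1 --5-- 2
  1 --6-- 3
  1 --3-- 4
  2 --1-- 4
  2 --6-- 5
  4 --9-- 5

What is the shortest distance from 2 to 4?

Using Dijkstra's algorithm from vertex 2:
Shortest path: 2 -> 4
Total weight: 1 = 1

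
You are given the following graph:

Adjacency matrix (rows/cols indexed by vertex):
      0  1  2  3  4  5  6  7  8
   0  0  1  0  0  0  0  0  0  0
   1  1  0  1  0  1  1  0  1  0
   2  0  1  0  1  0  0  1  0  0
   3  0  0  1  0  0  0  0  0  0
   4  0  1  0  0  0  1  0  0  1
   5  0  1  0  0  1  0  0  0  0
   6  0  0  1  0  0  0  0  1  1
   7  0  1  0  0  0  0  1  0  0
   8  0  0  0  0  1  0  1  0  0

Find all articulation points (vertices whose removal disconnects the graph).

An articulation point is a vertex whose removal disconnects the graph.
Articulation points: [1, 2]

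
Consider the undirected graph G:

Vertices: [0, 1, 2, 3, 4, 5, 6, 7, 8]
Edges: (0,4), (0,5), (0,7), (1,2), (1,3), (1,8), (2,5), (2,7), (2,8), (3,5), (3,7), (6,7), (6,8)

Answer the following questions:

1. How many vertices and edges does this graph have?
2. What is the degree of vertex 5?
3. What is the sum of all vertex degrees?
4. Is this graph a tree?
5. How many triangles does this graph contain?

Count: 9 vertices, 13 edges.
Vertex 5 has neighbors [0, 2, 3], degree = 3.
Handshaking lemma: 2 * 13 = 26.
A tree on 9 vertices has 8 edges. This graph has 13 edges (5 extra). Not a tree.
Number of triangles = 1.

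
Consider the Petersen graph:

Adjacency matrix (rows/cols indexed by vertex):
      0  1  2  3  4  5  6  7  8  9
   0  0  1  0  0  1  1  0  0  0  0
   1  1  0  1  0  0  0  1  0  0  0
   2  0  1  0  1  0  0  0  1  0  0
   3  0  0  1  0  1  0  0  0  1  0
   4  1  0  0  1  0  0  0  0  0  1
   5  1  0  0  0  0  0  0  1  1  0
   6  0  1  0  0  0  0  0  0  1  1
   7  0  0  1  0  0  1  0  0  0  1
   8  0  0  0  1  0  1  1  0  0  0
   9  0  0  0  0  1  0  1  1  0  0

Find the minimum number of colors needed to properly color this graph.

The Petersen graph contains odd cycles (e.g. the outer 5-cycle), so chi >= 3.
A proper 3-coloring exists (it is a well-known 3-chromatic graph).
Chromatic number = 3.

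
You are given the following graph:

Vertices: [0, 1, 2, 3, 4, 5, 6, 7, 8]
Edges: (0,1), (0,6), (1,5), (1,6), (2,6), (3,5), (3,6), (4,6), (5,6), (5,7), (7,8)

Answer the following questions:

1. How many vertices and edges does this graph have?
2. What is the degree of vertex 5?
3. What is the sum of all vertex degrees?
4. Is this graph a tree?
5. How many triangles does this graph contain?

Count: 9 vertices, 11 edges.
Vertex 5 has neighbors [1, 3, 6, 7], degree = 4.
Handshaking lemma: 2 * 11 = 22.
A tree on 9 vertices has 8 edges. This graph has 11 edges (3 extra). Not a tree.
Number of triangles = 3.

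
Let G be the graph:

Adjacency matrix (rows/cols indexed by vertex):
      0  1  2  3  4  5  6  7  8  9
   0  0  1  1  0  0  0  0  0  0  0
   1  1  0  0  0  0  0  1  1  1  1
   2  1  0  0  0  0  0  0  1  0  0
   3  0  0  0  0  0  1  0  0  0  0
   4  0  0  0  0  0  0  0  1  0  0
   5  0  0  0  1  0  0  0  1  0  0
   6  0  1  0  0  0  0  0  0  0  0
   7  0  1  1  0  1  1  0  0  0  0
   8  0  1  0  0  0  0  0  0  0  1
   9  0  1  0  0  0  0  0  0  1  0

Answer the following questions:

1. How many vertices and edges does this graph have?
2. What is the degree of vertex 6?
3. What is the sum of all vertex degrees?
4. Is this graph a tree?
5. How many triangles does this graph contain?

Count: 10 vertices, 11 edges.
Vertex 6 has neighbors [1], degree = 1.
Handshaking lemma: 2 * 11 = 22.
A tree on 10 vertices has 9 edges. This graph has 11 edges (2 extra). Not a tree.
Number of triangles = 1.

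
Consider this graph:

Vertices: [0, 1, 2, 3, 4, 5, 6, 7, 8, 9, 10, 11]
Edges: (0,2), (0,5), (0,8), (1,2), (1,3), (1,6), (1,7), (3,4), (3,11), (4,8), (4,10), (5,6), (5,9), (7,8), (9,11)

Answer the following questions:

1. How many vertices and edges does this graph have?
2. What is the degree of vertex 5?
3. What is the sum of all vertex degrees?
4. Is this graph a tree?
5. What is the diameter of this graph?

Count: 12 vertices, 15 edges.
Vertex 5 has neighbors [0, 6, 9], degree = 3.
Handshaking lemma: 2 * 15 = 30.
A tree on 12 vertices has 11 edges. This graph has 15 edges (4 extra). Not a tree.
Diameter (longest shortest path) = 4.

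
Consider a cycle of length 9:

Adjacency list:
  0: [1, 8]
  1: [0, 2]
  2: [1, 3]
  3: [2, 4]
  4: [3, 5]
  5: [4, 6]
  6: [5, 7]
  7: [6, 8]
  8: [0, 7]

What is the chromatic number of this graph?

This is an odd cycle (C_9). Odd cycles are not bipartite (any 2-coloring forces two adjacent vertices to match), and 3 colors suffice.
Chromatic number = 3.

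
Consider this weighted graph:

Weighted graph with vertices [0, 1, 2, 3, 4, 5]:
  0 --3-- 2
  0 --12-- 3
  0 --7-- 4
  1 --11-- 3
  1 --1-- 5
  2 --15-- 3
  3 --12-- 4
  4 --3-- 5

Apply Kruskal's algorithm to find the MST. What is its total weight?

Applying Kruskal's algorithm (sort edges by weight, add if no cycle):
  Add (1,5) w=1
  Add (0,2) w=3
  Add (4,5) w=3
  Add (0,4) w=7
  Add (1,3) w=11
  Skip (0,3) w=12 (creates cycle)
  Skip (3,4) w=12 (creates cycle)
  Skip (2,3) w=15 (creates cycle)
MST weight = 25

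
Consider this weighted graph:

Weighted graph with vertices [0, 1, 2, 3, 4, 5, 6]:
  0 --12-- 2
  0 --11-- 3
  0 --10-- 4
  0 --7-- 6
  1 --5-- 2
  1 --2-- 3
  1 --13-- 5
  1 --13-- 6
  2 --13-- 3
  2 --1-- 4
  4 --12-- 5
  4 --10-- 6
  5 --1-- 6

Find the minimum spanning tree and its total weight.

Applying Kruskal's algorithm (sort edges by weight, add if no cycle):
  Add (2,4) w=1
  Add (5,6) w=1
  Add (1,3) w=2
  Add (1,2) w=5
  Add (0,6) w=7
  Add (0,4) w=10
  Skip (4,6) w=10 (creates cycle)
  Skip (0,3) w=11 (creates cycle)
  Skip (0,2) w=12 (creates cycle)
  Skip (4,5) w=12 (creates cycle)
  Skip (1,5) w=13 (creates cycle)
  Skip (1,6) w=13 (creates cycle)
  Skip (2,3) w=13 (creates cycle)
MST weight = 26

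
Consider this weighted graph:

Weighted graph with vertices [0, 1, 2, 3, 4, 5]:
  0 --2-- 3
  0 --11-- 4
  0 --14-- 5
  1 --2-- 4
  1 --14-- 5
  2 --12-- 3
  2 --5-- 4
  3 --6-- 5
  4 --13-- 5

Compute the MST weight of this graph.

Applying Kruskal's algorithm (sort edges by weight, add if no cycle):
  Add (0,3) w=2
  Add (1,4) w=2
  Add (2,4) w=5
  Add (3,5) w=6
  Add (0,4) w=11
  Skip (2,3) w=12 (creates cycle)
  Skip (4,5) w=13 (creates cycle)
  Skip (0,5) w=14 (creates cycle)
  Skip (1,5) w=14 (creates cycle)
MST weight = 26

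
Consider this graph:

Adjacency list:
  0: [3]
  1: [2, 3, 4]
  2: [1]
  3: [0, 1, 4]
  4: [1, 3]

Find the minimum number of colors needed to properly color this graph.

The graph has a maximum clique of size 3 (lower bound on chromatic number).
A valid 3-coloring: {0: 0, 1: 0, 2: 1, 3: 1, 4: 2}.
Chromatic number = 3.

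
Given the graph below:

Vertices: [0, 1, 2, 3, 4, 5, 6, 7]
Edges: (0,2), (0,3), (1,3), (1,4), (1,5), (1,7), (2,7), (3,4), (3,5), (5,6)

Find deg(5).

Vertex 5 has neighbors [1, 3, 6], so deg(5) = 3.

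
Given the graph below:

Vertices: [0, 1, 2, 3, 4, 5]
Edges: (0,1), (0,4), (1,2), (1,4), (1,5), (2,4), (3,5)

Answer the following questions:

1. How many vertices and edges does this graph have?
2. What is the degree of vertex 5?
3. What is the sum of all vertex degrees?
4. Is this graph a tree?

Count: 6 vertices, 7 edges.
Vertex 5 has neighbors [1, 3], degree = 2.
Handshaking lemma: 2 * 7 = 14.
A tree on 6 vertices has 5 edges. This graph has 7 edges (2 extra). Not a tree.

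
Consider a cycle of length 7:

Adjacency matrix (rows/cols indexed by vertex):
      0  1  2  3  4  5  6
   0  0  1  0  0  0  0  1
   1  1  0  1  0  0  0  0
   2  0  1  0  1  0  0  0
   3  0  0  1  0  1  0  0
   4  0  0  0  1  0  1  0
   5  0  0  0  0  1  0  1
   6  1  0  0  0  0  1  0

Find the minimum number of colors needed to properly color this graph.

This is an odd cycle (C_7). Odd cycles are not bipartite (any 2-coloring forces two adjacent vertices to match), and 3 colors suffice.
Chromatic number = 3.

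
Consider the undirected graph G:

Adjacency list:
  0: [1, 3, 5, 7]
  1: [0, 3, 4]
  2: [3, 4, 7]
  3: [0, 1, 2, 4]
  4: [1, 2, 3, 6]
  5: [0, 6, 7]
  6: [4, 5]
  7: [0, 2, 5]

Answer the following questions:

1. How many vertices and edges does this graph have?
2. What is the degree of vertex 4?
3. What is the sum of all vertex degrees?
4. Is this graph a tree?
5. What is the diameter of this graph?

Count: 8 vertices, 13 edges.
Vertex 4 has neighbors [1, 2, 3, 6], degree = 4.
Handshaking lemma: 2 * 13 = 26.
A tree on 8 vertices has 7 edges. This graph has 13 edges (6 extra). Not a tree.
Diameter (longest shortest path) = 2.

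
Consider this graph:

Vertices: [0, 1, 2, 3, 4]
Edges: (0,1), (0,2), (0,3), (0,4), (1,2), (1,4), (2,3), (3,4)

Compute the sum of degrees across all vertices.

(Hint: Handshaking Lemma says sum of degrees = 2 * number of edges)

Count edges: 8 edges.
By Handshaking Lemma: sum of degrees = 2 * 8 = 16.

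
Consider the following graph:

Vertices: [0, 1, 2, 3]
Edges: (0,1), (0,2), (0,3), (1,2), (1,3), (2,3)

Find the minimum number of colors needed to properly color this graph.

The graph has a maximum clique of size 4 (lower bound on chromatic number).
A valid 4-coloring: {0: 0, 1: 1, 2: 2, 3: 3}.
Chromatic number = 4.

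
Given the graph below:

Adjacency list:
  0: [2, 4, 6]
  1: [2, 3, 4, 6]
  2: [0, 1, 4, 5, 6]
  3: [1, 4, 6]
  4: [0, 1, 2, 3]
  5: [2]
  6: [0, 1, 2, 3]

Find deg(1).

Vertex 1 has neighbors [2, 3, 4, 6], so deg(1) = 4.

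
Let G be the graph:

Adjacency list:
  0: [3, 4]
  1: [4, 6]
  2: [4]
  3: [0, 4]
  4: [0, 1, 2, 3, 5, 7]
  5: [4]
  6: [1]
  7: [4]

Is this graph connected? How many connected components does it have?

Checking connectivity: the graph has 1 connected component(s).
All vertices are reachable from each other. The graph IS connected.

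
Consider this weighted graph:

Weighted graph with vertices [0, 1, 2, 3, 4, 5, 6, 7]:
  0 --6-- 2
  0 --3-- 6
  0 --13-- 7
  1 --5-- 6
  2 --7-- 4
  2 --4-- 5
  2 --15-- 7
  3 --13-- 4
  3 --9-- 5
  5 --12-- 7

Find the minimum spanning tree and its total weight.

Applying Kruskal's algorithm (sort edges by weight, add if no cycle):
  Add (0,6) w=3
  Add (2,5) w=4
  Add (1,6) w=5
  Add (0,2) w=6
  Add (2,4) w=7
  Add (3,5) w=9
  Add (5,7) w=12
  Skip (0,7) w=13 (creates cycle)
  Skip (3,4) w=13 (creates cycle)
  Skip (2,7) w=15 (creates cycle)
MST weight = 46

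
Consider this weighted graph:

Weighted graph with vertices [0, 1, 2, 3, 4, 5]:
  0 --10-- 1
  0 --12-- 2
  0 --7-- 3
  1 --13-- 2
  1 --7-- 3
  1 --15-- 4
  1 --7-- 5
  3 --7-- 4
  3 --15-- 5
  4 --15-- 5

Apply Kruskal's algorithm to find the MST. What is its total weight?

Applying Kruskal's algorithm (sort edges by weight, add if no cycle):
  Add (0,3) w=7
  Add (1,3) w=7
  Add (1,5) w=7
  Add (3,4) w=7
  Skip (0,1) w=10 (creates cycle)
  Add (0,2) w=12
  Skip (1,2) w=13 (creates cycle)
  Skip (1,4) w=15 (creates cycle)
  Skip (3,5) w=15 (creates cycle)
  Skip (4,5) w=15 (creates cycle)
MST weight = 40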